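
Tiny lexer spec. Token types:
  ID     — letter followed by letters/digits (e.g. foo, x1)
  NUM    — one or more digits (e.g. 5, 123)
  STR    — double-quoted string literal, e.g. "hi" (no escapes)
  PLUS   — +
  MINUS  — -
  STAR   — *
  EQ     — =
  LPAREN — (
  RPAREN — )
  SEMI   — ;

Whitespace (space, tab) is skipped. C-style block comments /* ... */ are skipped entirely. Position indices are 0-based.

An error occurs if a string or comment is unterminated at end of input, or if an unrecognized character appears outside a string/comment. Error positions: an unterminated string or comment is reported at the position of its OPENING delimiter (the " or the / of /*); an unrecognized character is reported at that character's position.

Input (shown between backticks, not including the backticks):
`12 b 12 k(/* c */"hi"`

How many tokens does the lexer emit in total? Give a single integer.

pos=0: emit NUM '12' (now at pos=2)
pos=3: emit ID 'b' (now at pos=4)
pos=5: emit NUM '12' (now at pos=7)
pos=8: emit ID 'k' (now at pos=9)
pos=9: emit LPAREN '('
pos=10: enter COMMENT mode (saw '/*')
exit COMMENT mode (now at pos=17)
pos=17: enter STRING mode
pos=17: emit STR "hi" (now at pos=21)
DONE. 6 tokens: [NUM, ID, NUM, ID, LPAREN, STR]

Answer: 6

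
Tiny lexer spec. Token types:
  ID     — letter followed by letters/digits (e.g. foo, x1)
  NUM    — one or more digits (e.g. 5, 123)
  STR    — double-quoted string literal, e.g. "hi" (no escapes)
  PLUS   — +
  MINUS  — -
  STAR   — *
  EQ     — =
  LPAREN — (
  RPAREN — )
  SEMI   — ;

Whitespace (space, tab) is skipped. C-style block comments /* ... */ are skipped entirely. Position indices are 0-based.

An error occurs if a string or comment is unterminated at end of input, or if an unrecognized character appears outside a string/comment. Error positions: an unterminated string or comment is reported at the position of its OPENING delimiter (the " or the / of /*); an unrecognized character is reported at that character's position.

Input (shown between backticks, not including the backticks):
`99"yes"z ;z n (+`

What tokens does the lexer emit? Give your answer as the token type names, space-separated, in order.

pos=0: emit NUM '99' (now at pos=2)
pos=2: enter STRING mode
pos=2: emit STR "yes" (now at pos=7)
pos=7: emit ID 'z' (now at pos=8)
pos=9: emit SEMI ';'
pos=10: emit ID 'z' (now at pos=11)
pos=12: emit ID 'n' (now at pos=13)
pos=14: emit LPAREN '('
pos=15: emit PLUS '+'
DONE. 8 tokens: [NUM, STR, ID, SEMI, ID, ID, LPAREN, PLUS]

Answer: NUM STR ID SEMI ID ID LPAREN PLUS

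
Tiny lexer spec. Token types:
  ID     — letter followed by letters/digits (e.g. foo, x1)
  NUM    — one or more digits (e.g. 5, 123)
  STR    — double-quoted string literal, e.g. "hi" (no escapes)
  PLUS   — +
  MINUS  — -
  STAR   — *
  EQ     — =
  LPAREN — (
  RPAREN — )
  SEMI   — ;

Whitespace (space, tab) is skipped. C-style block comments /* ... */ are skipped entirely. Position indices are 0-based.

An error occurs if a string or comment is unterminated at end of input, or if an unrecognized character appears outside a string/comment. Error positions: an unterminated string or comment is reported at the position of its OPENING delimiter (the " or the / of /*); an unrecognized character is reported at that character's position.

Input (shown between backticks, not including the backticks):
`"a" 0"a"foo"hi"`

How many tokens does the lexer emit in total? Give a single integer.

Answer: 5

Derivation:
pos=0: enter STRING mode
pos=0: emit STR "a" (now at pos=3)
pos=4: emit NUM '0' (now at pos=5)
pos=5: enter STRING mode
pos=5: emit STR "a" (now at pos=8)
pos=8: emit ID 'foo' (now at pos=11)
pos=11: enter STRING mode
pos=11: emit STR "hi" (now at pos=15)
DONE. 5 tokens: [STR, NUM, STR, ID, STR]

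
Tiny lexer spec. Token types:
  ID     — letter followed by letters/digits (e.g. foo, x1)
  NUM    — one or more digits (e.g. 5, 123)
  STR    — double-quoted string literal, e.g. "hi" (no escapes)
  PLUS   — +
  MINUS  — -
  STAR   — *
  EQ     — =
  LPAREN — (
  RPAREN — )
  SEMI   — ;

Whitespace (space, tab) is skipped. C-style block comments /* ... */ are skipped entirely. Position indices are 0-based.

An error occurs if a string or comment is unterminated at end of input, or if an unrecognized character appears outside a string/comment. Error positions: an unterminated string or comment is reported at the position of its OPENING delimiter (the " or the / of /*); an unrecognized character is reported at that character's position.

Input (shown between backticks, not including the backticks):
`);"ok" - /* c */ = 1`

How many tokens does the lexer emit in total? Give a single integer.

Answer: 6

Derivation:
pos=0: emit RPAREN ')'
pos=1: emit SEMI ';'
pos=2: enter STRING mode
pos=2: emit STR "ok" (now at pos=6)
pos=7: emit MINUS '-'
pos=9: enter COMMENT mode (saw '/*')
exit COMMENT mode (now at pos=16)
pos=17: emit EQ '='
pos=19: emit NUM '1' (now at pos=20)
DONE. 6 tokens: [RPAREN, SEMI, STR, MINUS, EQ, NUM]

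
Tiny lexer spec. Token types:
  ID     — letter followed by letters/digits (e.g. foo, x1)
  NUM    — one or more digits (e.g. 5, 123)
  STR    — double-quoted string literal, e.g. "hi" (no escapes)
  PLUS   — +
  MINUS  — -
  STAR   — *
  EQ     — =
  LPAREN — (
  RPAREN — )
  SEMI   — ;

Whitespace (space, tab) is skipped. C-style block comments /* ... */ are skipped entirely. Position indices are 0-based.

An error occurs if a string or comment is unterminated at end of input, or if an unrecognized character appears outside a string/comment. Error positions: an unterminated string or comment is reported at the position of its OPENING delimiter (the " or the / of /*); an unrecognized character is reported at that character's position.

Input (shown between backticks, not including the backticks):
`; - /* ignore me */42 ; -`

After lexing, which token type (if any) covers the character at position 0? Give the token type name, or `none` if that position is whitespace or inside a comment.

pos=0: emit SEMI ';'
pos=2: emit MINUS '-'
pos=4: enter COMMENT mode (saw '/*')
exit COMMENT mode (now at pos=19)
pos=19: emit NUM '42' (now at pos=21)
pos=22: emit SEMI ';'
pos=24: emit MINUS '-'
DONE. 5 tokens: [SEMI, MINUS, NUM, SEMI, MINUS]
Position 0: char is ';' -> SEMI

Answer: SEMI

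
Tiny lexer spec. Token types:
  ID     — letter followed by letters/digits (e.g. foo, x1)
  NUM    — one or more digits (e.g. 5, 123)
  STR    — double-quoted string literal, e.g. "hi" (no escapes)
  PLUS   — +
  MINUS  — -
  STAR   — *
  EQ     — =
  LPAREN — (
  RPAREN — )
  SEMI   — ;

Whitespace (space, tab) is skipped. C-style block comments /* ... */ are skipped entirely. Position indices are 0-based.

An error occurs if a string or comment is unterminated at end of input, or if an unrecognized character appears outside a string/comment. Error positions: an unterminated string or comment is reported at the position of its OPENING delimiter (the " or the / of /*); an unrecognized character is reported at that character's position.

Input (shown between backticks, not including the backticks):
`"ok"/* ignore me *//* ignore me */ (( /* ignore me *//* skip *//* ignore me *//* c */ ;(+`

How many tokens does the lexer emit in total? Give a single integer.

pos=0: enter STRING mode
pos=0: emit STR "ok" (now at pos=4)
pos=4: enter COMMENT mode (saw '/*')
exit COMMENT mode (now at pos=19)
pos=19: enter COMMENT mode (saw '/*')
exit COMMENT mode (now at pos=34)
pos=35: emit LPAREN '('
pos=36: emit LPAREN '('
pos=38: enter COMMENT mode (saw '/*')
exit COMMENT mode (now at pos=53)
pos=53: enter COMMENT mode (saw '/*')
exit COMMENT mode (now at pos=63)
pos=63: enter COMMENT mode (saw '/*')
exit COMMENT mode (now at pos=78)
pos=78: enter COMMENT mode (saw '/*')
exit COMMENT mode (now at pos=85)
pos=86: emit SEMI ';'
pos=87: emit LPAREN '('
pos=88: emit PLUS '+'
DONE. 6 tokens: [STR, LPAREN, LPAREN, SEMI, LPAREN, PLUS]

Answer: 6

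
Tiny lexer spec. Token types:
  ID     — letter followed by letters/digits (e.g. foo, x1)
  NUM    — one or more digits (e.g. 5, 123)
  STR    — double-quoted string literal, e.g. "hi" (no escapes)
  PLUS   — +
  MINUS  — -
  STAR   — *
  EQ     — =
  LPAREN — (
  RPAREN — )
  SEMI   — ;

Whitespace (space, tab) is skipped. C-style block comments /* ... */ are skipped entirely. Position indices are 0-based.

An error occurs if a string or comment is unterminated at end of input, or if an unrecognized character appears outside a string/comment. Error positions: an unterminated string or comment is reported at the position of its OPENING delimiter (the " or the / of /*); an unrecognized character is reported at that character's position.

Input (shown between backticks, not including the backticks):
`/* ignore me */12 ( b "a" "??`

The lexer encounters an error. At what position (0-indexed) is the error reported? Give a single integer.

pos=0: enter COMMENT mode (saw '/*')
exit COMMENT mode (now at pos=15)
pos=15: emit NUM '12' (now at pos=17)
pos=18: emit LPAREN '('
pos=20: emit ID 'b' (now at pos=21)
pos=22: enter STRING mode
pos=22: emit STR "a" (now at pos=25)
pos=26: enter STRING mode
pos=26: ERROR — unterminated string

Answer: 26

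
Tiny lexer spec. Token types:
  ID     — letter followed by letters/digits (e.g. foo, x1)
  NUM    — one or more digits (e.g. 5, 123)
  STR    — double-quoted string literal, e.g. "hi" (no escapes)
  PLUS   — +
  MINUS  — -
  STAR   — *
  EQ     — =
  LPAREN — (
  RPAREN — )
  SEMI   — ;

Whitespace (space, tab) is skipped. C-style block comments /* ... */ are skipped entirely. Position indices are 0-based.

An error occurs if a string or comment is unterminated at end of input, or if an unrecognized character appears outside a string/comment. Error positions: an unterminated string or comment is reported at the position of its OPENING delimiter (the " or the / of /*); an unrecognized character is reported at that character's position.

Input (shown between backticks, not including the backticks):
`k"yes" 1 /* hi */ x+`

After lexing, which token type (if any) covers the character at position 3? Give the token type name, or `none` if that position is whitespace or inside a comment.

Answer: STR

Derivation:
pos=0: emit ID 'k' (now at pos=1)
pos=1: enter STRING mode
pos=1: emit STR "yes" (now at pos=6)
pos=7: emit NUM '1' (now at pos=8)
pos=9: enter COMMENT mode (saw '/*')
exit COMMENT mode (now at pos=17)
pos=18: emit ID 'x' (now at pos=19)
pos=19: emit PLUS '+'
DONE. 5 tokens: [ID, STR, NUM, ID, PLUS]
Position 3: char is 'e' -> STR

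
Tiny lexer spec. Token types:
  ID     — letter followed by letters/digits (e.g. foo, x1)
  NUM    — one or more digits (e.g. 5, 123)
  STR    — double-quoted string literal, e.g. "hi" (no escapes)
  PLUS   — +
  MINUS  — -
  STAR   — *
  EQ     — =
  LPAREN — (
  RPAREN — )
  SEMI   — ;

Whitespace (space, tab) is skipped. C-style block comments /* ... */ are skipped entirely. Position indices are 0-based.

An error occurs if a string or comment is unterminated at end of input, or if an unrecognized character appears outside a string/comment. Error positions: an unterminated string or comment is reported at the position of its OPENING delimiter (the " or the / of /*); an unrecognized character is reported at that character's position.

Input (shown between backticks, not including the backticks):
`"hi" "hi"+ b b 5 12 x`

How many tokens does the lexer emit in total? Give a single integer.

Answer: 8

Derivation:
pos=0: enter STRING mode
pos=0: emit STR "hi" (now at pos=4)
pos=5: enter STRING mode
pos=5: emit STR "hi" (now at pos=9)
pos=9: emit PLUS '+'
pos=11: emit ID 'b' (now at pos=12)
pos=13: emit ID 'b' (now at pos=14)
pos=15: emit NUM '5' (now at pos=16)
pos=17: emit NUM '12' (now at pos=19)
pos=20: emit ID 'x' (now at pos=21)
DONE. 8 tokens: [STR, STR, PLUS, ID, ID, NUM, NUM, ID]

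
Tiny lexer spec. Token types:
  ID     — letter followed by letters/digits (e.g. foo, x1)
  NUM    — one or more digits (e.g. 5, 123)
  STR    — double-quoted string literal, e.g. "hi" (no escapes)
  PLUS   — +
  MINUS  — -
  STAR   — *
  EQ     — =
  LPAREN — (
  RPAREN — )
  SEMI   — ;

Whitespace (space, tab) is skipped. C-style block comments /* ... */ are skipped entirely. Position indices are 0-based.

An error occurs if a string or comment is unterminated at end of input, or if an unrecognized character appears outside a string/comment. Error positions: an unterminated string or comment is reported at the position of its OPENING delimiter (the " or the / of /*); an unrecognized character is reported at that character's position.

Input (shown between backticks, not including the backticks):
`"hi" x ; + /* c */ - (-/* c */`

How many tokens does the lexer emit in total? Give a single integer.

Answer: 7

Derivation:
pos=0: enter STRING mode
pos=0: emit STR "hi" (now at pos=4)
pos=5: emit ID 'x' (now at pos=6)
pos=7: emit SEMI ';'
pos=9: emit PLUS '+'
pos=11: enter COMMENT mode (saw '/*')
exit COMMENT mode (now at pos=18)
pos=19: emit MINUS '-'
pos=21: emit LPAREN '('
pos=22: emit MINUS '-'
pos=23: enter COMMENT mode (saw '/*')
exit COMMENT mode (now at pos=30)
DONE. 7 tokens: [STR, ID, SEMI, PLUS, MINUS, LPAREN, MINUS]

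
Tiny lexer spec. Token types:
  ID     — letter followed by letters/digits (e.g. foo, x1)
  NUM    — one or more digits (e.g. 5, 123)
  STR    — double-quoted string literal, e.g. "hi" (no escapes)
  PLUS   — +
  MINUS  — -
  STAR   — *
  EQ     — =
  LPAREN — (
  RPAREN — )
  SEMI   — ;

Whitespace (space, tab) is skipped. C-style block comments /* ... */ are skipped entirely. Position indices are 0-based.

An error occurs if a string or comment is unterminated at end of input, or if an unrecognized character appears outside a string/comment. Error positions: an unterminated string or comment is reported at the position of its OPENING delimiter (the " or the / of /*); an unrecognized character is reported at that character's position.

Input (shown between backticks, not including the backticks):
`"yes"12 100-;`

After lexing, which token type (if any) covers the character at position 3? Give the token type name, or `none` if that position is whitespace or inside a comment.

Answer: STR

Derivation:
pos=0: enter STRING mode
pos=0: emit STR "yes" (now at pos=5)
pos=5: emit NUM '12' (now at pos=7)
pos=8: emit NUM '100' (now at pos=11)
pos=11: emit MINUS '-'
pos=12: emit SEMI ';'
DONE. 5 tokens: [STR, NUM, NUM, MINUS, SEMI]
Position 3: char is 's' -> STR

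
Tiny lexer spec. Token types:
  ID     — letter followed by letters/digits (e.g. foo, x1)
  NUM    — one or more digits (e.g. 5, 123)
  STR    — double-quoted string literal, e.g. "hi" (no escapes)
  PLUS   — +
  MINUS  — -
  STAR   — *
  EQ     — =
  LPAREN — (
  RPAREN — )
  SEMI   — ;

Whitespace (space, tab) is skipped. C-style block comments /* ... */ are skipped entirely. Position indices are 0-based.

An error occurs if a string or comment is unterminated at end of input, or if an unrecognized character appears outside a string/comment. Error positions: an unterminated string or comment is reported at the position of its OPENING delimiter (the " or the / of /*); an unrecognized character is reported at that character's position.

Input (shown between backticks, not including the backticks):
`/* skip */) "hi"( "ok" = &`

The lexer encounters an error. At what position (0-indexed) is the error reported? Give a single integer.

Answer: 25

Derivation:
pos=0: enter COMMENT mode (saw '/*')
exit COMMENT mode (now at pos=10)
pos=10: emit RPAREN ')'
pos=12: enter STRING mode
pos=12: emit STR "hi" (now at pos=16)
pos=16: emit LPAREN '('
pos=18: enter STRING mode
pos=18: emit STR "ok" (now at pos=22)
pos=23: emit EQ '='
pos=25: ERROR — unrecognized char '&'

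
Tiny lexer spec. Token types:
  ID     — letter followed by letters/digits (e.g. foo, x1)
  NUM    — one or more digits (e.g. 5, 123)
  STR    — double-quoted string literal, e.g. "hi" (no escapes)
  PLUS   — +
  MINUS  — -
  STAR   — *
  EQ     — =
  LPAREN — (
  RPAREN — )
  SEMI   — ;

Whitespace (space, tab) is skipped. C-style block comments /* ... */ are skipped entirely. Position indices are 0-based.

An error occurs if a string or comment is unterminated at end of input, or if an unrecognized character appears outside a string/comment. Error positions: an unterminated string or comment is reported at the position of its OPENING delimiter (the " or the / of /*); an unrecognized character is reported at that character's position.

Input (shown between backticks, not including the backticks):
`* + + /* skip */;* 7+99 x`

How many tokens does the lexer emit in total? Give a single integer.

pos=0: emit STAR '*'
pos=2: emit PLUS '+'
pos=4: emit PLUS '+'
pos=6: enter COMMENT mode (saw '/*')
exit COMMENT mode (now at pos=16)
pos=16: emit SEMI ';'
pos=17: emit STAR '*'
pos=19: emit NUM '7' (now at pos=20)
pos=20: emit PLUS '+'
pos=21: emit NUM '99' (now at pos=23)
pos=24: emit ID 'x' (now at pos=25)
DONE. 9 tokens: [STAR, PLUS, PLUS, SEMI, STAR, NUM, PLUS, NUM, ID]

Answer: 9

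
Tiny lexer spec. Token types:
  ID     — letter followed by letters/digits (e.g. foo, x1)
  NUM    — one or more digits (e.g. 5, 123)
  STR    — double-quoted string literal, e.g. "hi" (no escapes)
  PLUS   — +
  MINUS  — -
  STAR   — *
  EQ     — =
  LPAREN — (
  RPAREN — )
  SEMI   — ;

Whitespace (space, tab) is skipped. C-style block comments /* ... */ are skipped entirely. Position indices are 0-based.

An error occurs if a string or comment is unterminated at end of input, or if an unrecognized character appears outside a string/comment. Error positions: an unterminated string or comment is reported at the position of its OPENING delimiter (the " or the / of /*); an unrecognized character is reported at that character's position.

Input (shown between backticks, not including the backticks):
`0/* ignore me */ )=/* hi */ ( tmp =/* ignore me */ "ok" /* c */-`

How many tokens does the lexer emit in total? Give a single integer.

Answer: 8

Derivation:
pos=0: emit NUM '0' (now at pos=1)
pos=1: enter COMMENT mode (saw '/*')
exit COMMENT mode (now at pos=16)
pos=17: emit RPAREN ')'
pos=18: emit EQ '='
pos=19: enter COMMENT mode (saw '/*')
exit COMMENT mode (now at pos=27)
pos=28: emit LPAREN '('
pos=30: emit ID 'tmp' (now at pos=33)
pos=34: emit EQ '='
pos=35: enter COMMENT mode (saw '/*')
exit COMMENT mode (now at pos=50)
pos=51: enter STRING mode
pos=51: emit STR "ok" (now at pos=55)
pos=56: enter COMMENT mode (saw '/*')
exit COMMENT mode (now at pos=63)
pos=63: emit MINUS '-'
DONE. 8 tokens: [NUM, RPAREN, EQ, LPAREN, ID, EQ, STR, MINUS]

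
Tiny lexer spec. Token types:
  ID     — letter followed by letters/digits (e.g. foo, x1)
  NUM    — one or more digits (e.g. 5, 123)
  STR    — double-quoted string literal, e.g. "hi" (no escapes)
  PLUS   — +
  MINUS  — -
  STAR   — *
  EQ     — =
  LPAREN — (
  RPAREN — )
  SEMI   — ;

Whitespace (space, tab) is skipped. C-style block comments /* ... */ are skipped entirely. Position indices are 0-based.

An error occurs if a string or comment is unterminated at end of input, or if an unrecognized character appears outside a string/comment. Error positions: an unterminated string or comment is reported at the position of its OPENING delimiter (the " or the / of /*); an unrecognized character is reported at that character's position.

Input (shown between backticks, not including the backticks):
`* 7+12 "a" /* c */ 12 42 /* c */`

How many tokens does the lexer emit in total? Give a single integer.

Answer: 7

Derivation:
pos=0: emit STAR '*'
pos=2: emit NUM '7' (now at pos=3)
pos=3: emit PLUS '+'
pos=4: emit NUM '12' (now at pos=6)
pos=7: enter STRING mode
pos=7: emit STR "a" (now at pos=10)
pos=11: enter COMMENT mode (saw '/*')
exit COMMENT mode (now at pos=18)
pos=19: emit NUM '12' (now at pos=21)
pos=22: emit NUM '42' (now at pos=24)
pos=25: enter COMMENT mode (saw '/*')
exit COMMENT mode (now at pos=32)
DONE. 7 tokens: [STAR, NUM, PLUS, NUM, STR, NUM, NUM]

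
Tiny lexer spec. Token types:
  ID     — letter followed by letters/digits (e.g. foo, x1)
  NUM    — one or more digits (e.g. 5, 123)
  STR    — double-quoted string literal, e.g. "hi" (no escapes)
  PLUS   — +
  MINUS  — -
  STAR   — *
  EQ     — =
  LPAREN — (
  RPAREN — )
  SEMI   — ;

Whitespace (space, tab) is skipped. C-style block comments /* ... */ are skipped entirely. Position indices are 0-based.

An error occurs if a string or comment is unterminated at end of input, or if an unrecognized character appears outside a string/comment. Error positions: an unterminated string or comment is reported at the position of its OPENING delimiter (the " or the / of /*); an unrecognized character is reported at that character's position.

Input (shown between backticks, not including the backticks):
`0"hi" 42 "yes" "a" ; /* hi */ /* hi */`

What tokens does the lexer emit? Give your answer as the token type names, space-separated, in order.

Answer: NUM STR NUM STR STR SEMI

Derivation:
pos=0: emit NUM '0' (now at pos=1)
pos=1: enter STRING mode
pos=1: emit STR "hi" (now at pos=5)
pos=6: emit NUM '42' (now at pos=8)
pos=9: enter STRING mode
pos=9: emit STR "yes" (now at pos=14)
pos=15: enter STRING mode
pos=15: emit STR "a" (now at pos=18)
pos=19: emit SEMI ';'
pos=21: enter COMMENT mode (saw '/*')
exit COMMENT mode (now at pos=29)
pos=30: enter COMMENT mode (saw '/*')
exit COMMENT mode (now at pos=38)
DONE. 6 tokens: [NUM, STR, NUM, STR, STR, SEMI]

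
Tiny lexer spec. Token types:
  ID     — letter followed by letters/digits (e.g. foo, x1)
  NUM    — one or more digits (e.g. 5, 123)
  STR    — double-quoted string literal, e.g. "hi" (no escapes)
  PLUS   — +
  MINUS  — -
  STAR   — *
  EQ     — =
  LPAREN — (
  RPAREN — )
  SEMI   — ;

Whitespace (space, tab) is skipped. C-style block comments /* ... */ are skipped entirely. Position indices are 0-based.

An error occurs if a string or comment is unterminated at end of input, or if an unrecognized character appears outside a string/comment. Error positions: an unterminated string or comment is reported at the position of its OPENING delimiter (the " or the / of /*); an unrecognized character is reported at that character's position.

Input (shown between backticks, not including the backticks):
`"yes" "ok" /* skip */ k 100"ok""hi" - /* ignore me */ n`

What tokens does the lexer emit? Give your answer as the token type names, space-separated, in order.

Answer: STR STR ID NUM STR STR MINUS ID

Derivation:
pos=0: enter STRING mode
pos=0: emit STR "yes" (now at pos=5)
pos=6: enter STRING mode
pos=6: emit STR "ok" (now at pos=10)
pos=11: enter COMMENT mode (saw '/*')
exit COMMENT mode (now at pos=21)
pos=22: emit ID 'k' (now at pos=23)
pos=24: emit NUM '100' (now at pos=27)
pos=27: enter STRING mode
pos=27: emit STR "ok" (now at pos=31)
pos=31: enter STRING mode
pos=31: emit STR "hi" (now at pos=35)
pos=36: emit MINUS '-'
pos=38: enter COMMENT mode (saw '/*')
exit COMMENT mode (now at pos=53)
pos=54: emit ID 'n' (now at pos=55)
DONE. 8 tokens: [STR, STR, ID, NUM, STR, STR, MINUS, ID]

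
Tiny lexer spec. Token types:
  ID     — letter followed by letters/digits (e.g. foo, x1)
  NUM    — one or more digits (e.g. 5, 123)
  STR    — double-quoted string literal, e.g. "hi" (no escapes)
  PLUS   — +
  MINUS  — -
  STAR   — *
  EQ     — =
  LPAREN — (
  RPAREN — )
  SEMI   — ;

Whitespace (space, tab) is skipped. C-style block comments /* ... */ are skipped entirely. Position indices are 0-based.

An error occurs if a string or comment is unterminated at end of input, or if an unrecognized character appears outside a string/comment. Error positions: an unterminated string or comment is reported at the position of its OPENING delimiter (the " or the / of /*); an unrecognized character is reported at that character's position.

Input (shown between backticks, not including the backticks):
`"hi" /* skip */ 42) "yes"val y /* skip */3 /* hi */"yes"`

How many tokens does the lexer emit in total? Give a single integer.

pos=0: enter STRING mode
pos=0: emit STR "hi" (now at pos=4)
pos=5: enter COMMENT mode (saw '/*')
exit COMMENT mode (now at pos=15)
pos=16: emit NUM '42' (now at pos=18)
pos=18: emit RPAREN ')'
pos=20: enter STRING mode
pos=20: emit STR "yes" (now at pos=25)
pos=25: emit ID 'val' (now at pos=28)
pos=29: emit ID 'y' (now at pos=30)
pos=31: enter COMMENT mode (saw '/*')
exit COMMENT mode (now at pos=41)
pos=41: emit NUM '3' (now at pos=42)
pos=43: enter COMMENT mode (saw '/*')
exit COMMENT mode (now at pos=51)
pos=51: enter STRING mode
pos=51: emit STR "yes" (now at pos=56)
DONE. 8 tokens: [STR, NUM, RPAREN, STR, ID, ID, NUM, STR]

Answer: 8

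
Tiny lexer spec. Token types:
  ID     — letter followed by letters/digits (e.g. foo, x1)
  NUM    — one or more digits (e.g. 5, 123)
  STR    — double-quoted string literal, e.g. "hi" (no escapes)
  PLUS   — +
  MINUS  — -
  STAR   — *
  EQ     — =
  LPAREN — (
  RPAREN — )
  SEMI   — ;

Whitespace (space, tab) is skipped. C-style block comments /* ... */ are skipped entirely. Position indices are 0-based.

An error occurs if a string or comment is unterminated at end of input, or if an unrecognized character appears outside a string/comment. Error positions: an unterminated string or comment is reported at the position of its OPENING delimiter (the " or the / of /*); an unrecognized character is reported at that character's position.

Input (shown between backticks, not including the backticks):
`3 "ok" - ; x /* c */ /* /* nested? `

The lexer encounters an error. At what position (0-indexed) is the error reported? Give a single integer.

pos=0: emit NUM '3' (now at pos=1)
pos=2: enter STRING mode
pos=2: emit STR "ok" (now at pos=6)
pos=7: emit MINUS '-'
pos=9: emit SEMI ';'
pos=11: emit ID 'x' (now at pos=12)
pos=13: enter COMMENT mode (saw '/*')
exit COMMENT mode (now at pos=20)
pos=21: enter COMMENT mode (saw '/*')
pos=21: ERROR — unterminated comment (reached EOF)

Answer: 21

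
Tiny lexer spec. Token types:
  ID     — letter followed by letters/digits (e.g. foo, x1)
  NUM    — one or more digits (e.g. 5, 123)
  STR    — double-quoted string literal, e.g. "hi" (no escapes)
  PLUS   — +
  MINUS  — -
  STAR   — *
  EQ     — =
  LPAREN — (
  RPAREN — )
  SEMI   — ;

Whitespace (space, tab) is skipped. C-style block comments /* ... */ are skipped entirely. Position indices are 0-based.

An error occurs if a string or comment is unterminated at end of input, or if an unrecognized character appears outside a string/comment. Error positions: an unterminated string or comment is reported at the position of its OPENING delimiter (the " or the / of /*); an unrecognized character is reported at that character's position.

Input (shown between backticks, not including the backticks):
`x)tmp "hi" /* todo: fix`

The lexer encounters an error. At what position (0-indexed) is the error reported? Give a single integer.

pos=0: emit ID 'x' (now at pos=1)
pos=1: emit RPAREN ')'
pos=2: emit ID 'tmp' (now at pos=5)
pos=6: enter STRING mode
pos=6: emit STR "hi" (now at pos=10)
pos=11: enter COMMENT mode (saw '/*')
pos=11: ERROR — unterminated comment (reached EOF)

Answer: 11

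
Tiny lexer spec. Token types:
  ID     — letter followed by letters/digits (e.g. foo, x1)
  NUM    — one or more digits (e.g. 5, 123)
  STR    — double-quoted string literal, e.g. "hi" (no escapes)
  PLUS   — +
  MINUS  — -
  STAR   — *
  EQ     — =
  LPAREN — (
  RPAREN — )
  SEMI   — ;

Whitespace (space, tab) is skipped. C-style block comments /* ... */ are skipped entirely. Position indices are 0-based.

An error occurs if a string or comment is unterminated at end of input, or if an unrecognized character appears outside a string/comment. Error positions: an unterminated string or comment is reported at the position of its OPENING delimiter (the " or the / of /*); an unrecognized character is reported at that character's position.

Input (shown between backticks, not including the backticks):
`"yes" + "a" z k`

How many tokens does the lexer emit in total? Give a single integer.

pos=0: enter STRING mode
pos=0: emit STR "yes" (now at pos=5)
pos=6: emit PLUS '+'
pos=8: enter STRING mode
pos=8: emit STR "a" (now at pos=11)
pos=12: emit ID 'z' (now at pos=13)
pos=14: emit ID 'k' (now at pos=15)
DONE. 5 tokens: [STR, PLUS, STR, ID, ID]

Answer: 5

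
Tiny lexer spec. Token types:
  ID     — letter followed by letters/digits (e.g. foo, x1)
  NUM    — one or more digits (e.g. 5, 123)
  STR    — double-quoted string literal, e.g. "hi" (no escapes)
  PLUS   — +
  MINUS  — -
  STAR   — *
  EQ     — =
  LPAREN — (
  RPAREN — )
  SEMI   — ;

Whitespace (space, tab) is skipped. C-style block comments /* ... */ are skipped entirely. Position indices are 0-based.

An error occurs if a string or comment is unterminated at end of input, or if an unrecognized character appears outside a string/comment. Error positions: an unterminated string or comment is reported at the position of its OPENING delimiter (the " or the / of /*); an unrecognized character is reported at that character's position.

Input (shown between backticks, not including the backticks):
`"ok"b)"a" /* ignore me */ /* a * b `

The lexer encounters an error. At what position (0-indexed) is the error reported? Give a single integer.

pos=0: enter STRING mode
pos=0: emit STR "ok" (now at pos=4)
pos=4: emit ID 'b' (now at pos=5)
pos=5: emit RPAREN ')'
pos=6: enter STRING mode
pos=6: emit STR "a" (now at pos=9)
pos=10: enter COMMENT mode (saw '/*')
exit COMMENT mode (now at pos=25)
pos=26: enter COMMENT mode (saw '/*')
pos=26: ERROR — unterminated comment (reached EOF)

Answer: 26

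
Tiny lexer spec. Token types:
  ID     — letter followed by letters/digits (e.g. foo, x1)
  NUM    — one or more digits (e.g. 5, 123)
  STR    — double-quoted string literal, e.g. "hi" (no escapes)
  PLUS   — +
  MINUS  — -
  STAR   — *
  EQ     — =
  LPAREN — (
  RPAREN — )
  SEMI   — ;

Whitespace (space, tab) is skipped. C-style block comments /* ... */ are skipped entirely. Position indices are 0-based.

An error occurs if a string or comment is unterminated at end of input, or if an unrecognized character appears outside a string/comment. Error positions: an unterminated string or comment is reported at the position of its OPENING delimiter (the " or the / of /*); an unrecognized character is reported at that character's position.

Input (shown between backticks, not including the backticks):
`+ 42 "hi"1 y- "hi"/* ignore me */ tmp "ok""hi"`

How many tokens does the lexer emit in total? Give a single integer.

pos=0: emit PLUS '+'
pos=2: emit NUM '42' (now at pos=4)
pos=5: enter STRING mode
pos=5: emit STR "hi" (now at pos=9)
pos=9: emit NUM '1' (now at pos=10)
pos=11: emit ID 'y' (now at pos=12)
pos=12: emit MINUS '-'
pos=14: enter STRING mode
pos=14: emit STR "hi" (now at pos=18)
pos=18: enter COMMENT mode (saw '/*')
exit COMMENT mode (now at pos=33)
pos=34: emit ID 'tmp' (now at pos=37)
pos=38: enter STRING mode
pos=38: emit STR "ok" (now at pos=42)
pos=42: enter STRING mode
pos=42: emit STR "hi" (now at pos=46)
DONE. 10 tokens: [PLUS, NUM, STR, NUM, ID, MINUS, STR, ID, STR, STR]

Answer: 10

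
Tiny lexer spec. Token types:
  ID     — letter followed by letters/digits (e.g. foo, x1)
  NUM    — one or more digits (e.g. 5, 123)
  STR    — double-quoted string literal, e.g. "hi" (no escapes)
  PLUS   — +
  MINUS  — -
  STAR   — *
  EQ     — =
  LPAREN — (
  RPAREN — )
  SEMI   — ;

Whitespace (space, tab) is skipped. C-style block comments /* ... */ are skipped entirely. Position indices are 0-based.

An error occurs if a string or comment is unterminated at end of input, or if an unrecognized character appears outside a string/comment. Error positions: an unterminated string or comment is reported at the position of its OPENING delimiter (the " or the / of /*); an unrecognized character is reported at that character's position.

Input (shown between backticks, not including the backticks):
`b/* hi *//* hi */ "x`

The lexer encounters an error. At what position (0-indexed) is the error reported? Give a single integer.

pos=0: emit ID 'b' (now at pos=1)
pos=1: enter COMMENT mode (saw '/*')
exit COMMENT mode (now at pos=9)
pos=9: enter COMMENT mode (saw '/*')
exit COMMENT mode (now at pos=17)
pos=18: enter STRING mode
pos=18: ERROR — unterminated string

Answer: 18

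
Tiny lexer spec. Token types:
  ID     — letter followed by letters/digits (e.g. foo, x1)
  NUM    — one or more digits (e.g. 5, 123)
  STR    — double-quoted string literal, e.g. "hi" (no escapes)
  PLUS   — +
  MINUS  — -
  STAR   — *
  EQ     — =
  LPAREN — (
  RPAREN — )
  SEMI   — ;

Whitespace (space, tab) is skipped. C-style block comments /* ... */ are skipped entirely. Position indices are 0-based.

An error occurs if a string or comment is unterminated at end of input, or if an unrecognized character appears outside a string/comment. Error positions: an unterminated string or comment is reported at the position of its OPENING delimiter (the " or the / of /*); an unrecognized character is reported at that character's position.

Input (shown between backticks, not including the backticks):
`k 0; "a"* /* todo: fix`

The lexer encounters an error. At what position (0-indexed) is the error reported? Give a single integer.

pos=0: emit ID 'k' (now at pos=1)
pos=2: emit NUM '0' (now at pos=3)
pos=3: emit SEMI ';'
pos=5: enter STRING mode
pos=5: emit STR "a" (now at pos=8)
pos=8: emit STAR '*'
pos=10: enter COMMENT mode (saw '/*')
pos=10: ERROR — unterminated comment (reached EOF)

Answer: 10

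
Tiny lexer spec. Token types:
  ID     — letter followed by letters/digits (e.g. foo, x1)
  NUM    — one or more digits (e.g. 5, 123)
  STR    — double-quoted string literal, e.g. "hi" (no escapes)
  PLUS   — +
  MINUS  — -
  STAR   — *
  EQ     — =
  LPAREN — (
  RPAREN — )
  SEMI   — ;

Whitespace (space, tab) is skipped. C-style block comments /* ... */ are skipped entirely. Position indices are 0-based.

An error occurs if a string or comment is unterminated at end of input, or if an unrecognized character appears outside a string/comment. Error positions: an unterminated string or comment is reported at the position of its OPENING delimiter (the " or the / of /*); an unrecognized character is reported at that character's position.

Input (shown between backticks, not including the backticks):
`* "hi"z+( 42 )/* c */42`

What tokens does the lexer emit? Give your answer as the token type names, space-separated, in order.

pos=0: emit STAR '*'
pos=2: enter STRING mode
pos=2: emit STR "hi" (now at pos=6)
pos=6: emit ID 'z' (now at pos=7)
pos=7: emit PLUS '+'
pos=8: emit LPAREN '('
pos=10: emit NUM '42' (now at pos=12)
pos=13: emit RPAREN ')'
pos=14: enter COMMENT mode (saw '/*')
exit COMMENT mode (now at pos=21)
pos=21: emit NUM '42' (now at pos=23)
DONE. 8 tokens: [STAR, STR, ID, PLUS, LPAREN, NUM, RPAREN, NUM]

Answer: STAR STR ID PLUS LPAREN NUM RPAREN NUM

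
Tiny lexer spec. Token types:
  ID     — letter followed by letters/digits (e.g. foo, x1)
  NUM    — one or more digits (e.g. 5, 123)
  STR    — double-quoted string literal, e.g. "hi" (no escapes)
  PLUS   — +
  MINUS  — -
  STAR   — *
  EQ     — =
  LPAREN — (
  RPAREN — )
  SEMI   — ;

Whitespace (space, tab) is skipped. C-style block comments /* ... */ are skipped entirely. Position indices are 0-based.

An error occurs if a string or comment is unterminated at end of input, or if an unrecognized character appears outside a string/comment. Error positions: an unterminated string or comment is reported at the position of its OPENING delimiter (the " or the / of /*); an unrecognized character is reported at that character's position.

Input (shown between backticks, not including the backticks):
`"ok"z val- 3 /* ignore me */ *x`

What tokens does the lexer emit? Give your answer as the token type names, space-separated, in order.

Answer: STR ID ID MINUS NUM STAR ID

Derivation:
pos=0: enter STRING mode
pos=0: emit STR "ok" (now at pos=4)
pos=4: emit ID 'z' (now at pos=5)
pos=6: emit ID 'val' (now at pos=9)
pos=9: emit MINUS '-'
pos=11: emit NUM '3' (now at pos=12)
pos=13: enter COMMENT mode (saw '/*')
exit COMMENT mode (now at pos=28)
pos=29: emit STAR '*'
pos=30: emit ID 'x' (now at pos=31)
DONE. 7 tokens: [STR, ID, ID, MINUS, NUM, STAR, ID]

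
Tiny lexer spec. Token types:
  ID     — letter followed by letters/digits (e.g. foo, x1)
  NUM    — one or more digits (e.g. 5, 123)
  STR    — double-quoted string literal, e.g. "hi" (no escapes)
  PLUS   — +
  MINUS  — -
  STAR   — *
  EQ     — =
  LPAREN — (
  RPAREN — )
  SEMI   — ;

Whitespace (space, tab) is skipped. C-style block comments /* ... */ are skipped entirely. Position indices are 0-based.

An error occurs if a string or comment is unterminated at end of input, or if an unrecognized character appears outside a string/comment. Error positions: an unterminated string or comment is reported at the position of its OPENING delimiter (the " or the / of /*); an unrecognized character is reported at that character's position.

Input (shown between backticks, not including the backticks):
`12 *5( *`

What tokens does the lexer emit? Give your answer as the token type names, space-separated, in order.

pos=0: emit NUM '12' (now at pos=2)
pos=3: emit STAR '*'
pos=4: emit NUM '5' (now at pos=5)
pos=5: emit LPAREN '('
pos=7: emit STAR '*'
DONE. 5 tokens: [NUM, STAR, NUM, LPAREN, STAR]

Answer: NUM STAR NUM LPAREN STAR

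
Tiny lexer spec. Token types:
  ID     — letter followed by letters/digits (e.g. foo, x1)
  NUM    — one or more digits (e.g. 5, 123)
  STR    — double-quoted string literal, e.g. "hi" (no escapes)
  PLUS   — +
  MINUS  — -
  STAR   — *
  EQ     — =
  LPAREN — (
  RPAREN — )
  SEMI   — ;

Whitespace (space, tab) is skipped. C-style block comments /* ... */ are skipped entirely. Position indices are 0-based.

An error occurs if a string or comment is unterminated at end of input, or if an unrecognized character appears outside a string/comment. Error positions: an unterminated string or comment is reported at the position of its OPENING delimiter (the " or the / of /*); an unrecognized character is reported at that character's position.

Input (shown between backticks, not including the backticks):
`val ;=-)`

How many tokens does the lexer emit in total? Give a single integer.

pos=0: emit ID 'val' (now at pos=3)
pos=4: emit SEMI ';'
pos=5: emit EQ '='
pos=6: emit MINUS '-'
pos=7: emit RPAREN ')'
DONE. 5 tokens: [ID, SEMI, EQ, MINUS, RPAREN]

Answer: 5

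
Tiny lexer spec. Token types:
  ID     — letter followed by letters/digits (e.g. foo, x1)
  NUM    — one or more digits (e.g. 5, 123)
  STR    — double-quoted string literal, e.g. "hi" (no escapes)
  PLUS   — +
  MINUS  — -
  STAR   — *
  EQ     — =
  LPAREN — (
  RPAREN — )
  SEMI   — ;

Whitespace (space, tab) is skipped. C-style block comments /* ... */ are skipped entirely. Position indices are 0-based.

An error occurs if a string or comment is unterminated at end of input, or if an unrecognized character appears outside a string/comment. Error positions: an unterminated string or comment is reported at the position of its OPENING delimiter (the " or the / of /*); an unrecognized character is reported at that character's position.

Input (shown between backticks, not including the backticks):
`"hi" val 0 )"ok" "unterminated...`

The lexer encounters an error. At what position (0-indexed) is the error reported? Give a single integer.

pos=0: enter STRING mode
pos=0: emit STR "hi" (now at pos=4)
pos=5: emit ID 'val' (now at pos=8)
pos=9: emit NUM '0' (now at pos=10)
pos=11: emit RPAREN ')'
pos=12: enter STRING mode
pos=12: emit STR "ok" (now at pos=16)
pos=17: enter STRING mode
pos=17: ERROR — unterminated string

Answer: 17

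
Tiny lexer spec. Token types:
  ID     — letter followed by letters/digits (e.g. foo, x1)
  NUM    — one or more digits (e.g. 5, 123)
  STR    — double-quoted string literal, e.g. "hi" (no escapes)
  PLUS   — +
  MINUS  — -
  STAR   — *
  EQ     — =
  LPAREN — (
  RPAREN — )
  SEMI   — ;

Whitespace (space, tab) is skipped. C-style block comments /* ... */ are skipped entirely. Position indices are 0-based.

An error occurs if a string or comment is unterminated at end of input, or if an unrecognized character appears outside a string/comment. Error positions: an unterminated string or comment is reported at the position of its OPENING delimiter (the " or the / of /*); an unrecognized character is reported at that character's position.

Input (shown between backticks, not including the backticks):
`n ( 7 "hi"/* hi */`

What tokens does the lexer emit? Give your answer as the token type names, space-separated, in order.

Answer: ID LPAREN NUM STR

Derivation:
pos=0: emit ID 'n' (now at pos=1)
pos=2: emit LPAREN '('
pos=4: emit NUM '7' (now at pos=5)
pos=6: enter STRING mode
pos=6: emit STR "hi" (now at pos=10)
pos=10: enter COMMENT mode (saw '/*')
exit COMMENT mode (now at pos=18)
DONE. 4 tokens: [ID, LPAREN, NUM, STR]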